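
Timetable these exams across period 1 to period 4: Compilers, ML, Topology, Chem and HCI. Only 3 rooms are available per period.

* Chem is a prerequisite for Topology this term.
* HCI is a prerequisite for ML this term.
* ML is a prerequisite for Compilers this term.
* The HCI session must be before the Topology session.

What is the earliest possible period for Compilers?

Precedence pushes Compilers to at least period 3.
Compilers at period 3 is achievable: HCI in period 1; Compilers in period 3; Topology in period 2; ML in period 2; Chem in period 1.

period 3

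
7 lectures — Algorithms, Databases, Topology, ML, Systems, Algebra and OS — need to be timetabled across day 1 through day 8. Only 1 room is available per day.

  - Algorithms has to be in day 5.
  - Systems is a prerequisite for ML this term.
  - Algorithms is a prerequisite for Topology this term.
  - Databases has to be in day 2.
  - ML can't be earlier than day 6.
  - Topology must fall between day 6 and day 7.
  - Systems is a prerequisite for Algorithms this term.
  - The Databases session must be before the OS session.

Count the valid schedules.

Splitting on Topology: it can be day 6 (28), day 7 (28). Listing each branch's schedules as (Algorithms, Databases, ML, Systems, Algebra, OS) by day number:
Topology=day 6: (5,2,7,1,3,4) (5,2,7,1,3,8) (5,2,7,1,4,3) (5,2,7,1,4,8) (5,2,7,1,8,3) (5,2,7,1,8,4) (5,2,7,3,1,4) (5,2,7,3,1,8) (5,2,7,3,4,8) (5,2,7,3,8,4) (5,2,7,4,1,3) (5,2,7,4,1,8) (5,2,7,4,3,8) (5,2,7,4,8,3) (5,2,8,1,3,4) (5,2,8,1,3,7) (5,2,8,1,4,3) (5,2,8,1,4,7) (5,2,8,1,7,3) (5,2,8,1,7,4) (5,2,8,3,1,4) (5,2,8,3,1,7) (5,2,8,3,4,7) (5,2,8,3,7,4) (5,2,8,4,1,3) (5,2,8,4,1,7) (5,2,8,4,3,7) (5,2,8,4,7,3) — 28.
Topology=day 7: (5,2,6,1,3,4) (5,2,6,1,3,8) (5,2,6,1,4,3) (5,2,6,1,4,8) (5,2,6,1,8,3) (5,2,6,1,8,4) (5,2,6,3,1,4) (5,2,6,3,1,8) (5,2,6,3,4,8) (5,2,6,3,8,4) (5,2,6,4,1,3) (5,2,6,4,1,8) (5,2,6,4,3,8) (5,2,6,4,8,3) (5,2,8,1,3,4) (5,2,8,1,3,6) (5,2,8,1,4,3) (5,2,8,1,4,6) (5,2,8,1,6,3) (5,2,8,1,6,4) (5,2,8,3,1,4) (5,2,8,3,1,6) (5,2,8,3,4,6) (5,2,8,3,6,4) (5,2,8,4,1,3) (5,2,8,4,1,6) (5,2,8,4,3,6) (5,2,8,4,6,3) — 28.
Summing: 28 + 28 = 56.

56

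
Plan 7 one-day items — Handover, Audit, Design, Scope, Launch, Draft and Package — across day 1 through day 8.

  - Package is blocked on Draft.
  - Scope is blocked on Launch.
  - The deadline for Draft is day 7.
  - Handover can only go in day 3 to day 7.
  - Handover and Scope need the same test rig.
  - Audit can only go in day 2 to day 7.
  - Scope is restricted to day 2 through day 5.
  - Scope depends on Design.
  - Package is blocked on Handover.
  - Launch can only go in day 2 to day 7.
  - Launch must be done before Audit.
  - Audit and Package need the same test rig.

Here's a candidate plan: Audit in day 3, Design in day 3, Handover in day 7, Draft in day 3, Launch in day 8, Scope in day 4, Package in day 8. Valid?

Launch can only go in day 2 to day 7 — violated.
Scope is blocked on Launch — violated.
Package is blocked on Handover — holds.
The deadline for Draft is day 7 — holds.
Launch must be done before Audit — violated.
Handover can only go in day 3 to day 7 — holds.
Audit can only go in day 2 to day 7 — holds.
Scope depends on Design — holds.
Scope is restricted to day 2 through day 5 — holds.
Handover and Scope need the same test rig — holds.
Package is blocked on Draft — holds.
Audit and Package need the same test rig — holds.

Invalid. Launch can only go in day 2 to day 7.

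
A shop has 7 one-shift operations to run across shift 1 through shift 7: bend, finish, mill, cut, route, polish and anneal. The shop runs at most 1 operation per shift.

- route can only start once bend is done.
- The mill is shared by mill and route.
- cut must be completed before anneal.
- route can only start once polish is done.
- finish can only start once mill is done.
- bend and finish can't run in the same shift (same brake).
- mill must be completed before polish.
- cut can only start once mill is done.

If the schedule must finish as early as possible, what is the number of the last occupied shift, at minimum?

7

The precedence chain requires at least 3 distinct shifts.
With at most 1 per shift and 7 operations, at least 7 shifts are needed.
7 works (last occupied shift: shift 7): for example anneal -> shift 7, cut -> shift 2, mill -> shift 1, bend -> shift 4, finish -> shift 6, polish -> shift 3, route -> shift 5.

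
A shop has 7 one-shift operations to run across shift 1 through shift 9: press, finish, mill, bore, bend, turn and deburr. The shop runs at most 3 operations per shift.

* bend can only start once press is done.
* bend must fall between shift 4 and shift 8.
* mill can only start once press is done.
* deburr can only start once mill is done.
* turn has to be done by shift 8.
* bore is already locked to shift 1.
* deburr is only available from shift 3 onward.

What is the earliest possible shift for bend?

Bend is available from shift 4; bend's own window allows nothing later than shift 8.
bend at shift 4 is achievable: turn in shift 1, deburr in shift 3, mill in shift 2, press in shift 1, bend in shift 4, bore in shift 1, finish in shift 2.

shift 4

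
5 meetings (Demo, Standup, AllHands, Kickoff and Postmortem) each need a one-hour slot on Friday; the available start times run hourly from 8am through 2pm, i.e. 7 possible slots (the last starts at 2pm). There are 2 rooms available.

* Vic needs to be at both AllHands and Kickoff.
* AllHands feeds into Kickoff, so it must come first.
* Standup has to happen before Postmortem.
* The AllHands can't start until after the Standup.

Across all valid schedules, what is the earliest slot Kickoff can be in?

Precedence pushes Kickoff to at least 10am.
Kickoff at 10am is achievable: Kickoff=10am; AllHands=9am; Standup=8am; Demo=8am; Postmortem=9am.

10am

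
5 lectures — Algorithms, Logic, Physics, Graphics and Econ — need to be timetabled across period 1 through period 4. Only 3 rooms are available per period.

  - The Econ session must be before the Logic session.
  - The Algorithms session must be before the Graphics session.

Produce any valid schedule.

Graphics=period 2, Algorithms=period 1, Physics=period 1, Logic=period 2, Econ=period 1

Checking: Algorithms(period 1) before Graphics(period 2); Econ(period 1) before Logic(period 2); max 3 per period (cap 3).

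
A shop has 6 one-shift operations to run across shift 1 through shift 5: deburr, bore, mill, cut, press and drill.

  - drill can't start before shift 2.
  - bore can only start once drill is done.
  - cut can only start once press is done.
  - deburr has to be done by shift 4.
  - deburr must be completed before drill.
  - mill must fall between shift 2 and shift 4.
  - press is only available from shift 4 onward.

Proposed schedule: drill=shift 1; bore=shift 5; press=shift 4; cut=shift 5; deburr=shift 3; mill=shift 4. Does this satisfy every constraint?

No. deburr must be completed before drill is not satisfied.

press is only available from shift 4 onward — holds.
drill can't start before shift 2 — violated.
deburr has to be done by shift 4 — holds.
cut can only start once press is done — holds.
bore can only start once drill is done — holds.
mill must fall between shift 2 and shift 4 — holds.
deburr must be completed before drill — violated.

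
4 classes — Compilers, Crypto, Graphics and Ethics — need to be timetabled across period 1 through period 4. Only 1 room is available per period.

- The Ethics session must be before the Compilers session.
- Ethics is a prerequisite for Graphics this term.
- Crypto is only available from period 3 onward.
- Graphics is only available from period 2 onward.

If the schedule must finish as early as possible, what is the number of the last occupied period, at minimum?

The precedence chain requires at least 2 distinct periods.
With at most 1 per period and 4 classes, at least 4 periods are needed.
Crypto can't be placed before period 3, so the schedule must run through at least period 3.
4 works (last occupied period: period 4): for example Compilers in period 4; Graphics in period 2; Crypto in period 3; Ethics in period 1.

4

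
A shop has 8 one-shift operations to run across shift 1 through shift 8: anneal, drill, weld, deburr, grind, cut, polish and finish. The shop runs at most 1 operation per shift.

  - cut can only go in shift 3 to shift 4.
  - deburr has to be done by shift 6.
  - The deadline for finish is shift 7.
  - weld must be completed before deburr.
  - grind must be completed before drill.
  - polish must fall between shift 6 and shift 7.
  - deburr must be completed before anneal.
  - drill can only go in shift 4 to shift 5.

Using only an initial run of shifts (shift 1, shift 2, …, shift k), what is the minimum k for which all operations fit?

8 shifts

The precedence chain requires at least 3 distinct shifts.
With at most 1 per shift and 8 operations, at least 8 shifts are needed.
polish can't be placed before shift 6, so the schedule must run through at least shift 6.
8 works (last occupied shift: shift 8): for example deburr -> shift 5, polish -> shift 6, grind -> shift 2, drill -> shift 4, anneal -> shift 8, cut -> shift 3, weld -> shift 1, finish -> shift 7.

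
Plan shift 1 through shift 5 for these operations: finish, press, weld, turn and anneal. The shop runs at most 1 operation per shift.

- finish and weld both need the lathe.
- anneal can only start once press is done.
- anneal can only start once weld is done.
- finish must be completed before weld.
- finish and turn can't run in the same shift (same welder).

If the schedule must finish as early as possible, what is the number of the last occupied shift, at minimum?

5

The precedence chain requires at least 3 distinct shifts.
With at most 1 per shift and 5 operations, at least 5 shifts are needed.
5 works (last occupied shift: shift 5): for example press -> shift 3, finish -> shift 1, turn -> shift 5, weld -> shift 2, anneal -> shift 4.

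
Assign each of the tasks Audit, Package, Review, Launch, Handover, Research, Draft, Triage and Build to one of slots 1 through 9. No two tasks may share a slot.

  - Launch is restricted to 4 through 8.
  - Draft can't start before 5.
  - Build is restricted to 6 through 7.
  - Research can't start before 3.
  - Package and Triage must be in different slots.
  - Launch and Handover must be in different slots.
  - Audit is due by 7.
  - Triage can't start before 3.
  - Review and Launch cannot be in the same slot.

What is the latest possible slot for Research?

9

Research is available from 3.
Research at 9 is achievable: Package=2; Review=7; Research=9; Triage=3; Handover=8; Audit=1; Build=6; Draft=5; Launch=4.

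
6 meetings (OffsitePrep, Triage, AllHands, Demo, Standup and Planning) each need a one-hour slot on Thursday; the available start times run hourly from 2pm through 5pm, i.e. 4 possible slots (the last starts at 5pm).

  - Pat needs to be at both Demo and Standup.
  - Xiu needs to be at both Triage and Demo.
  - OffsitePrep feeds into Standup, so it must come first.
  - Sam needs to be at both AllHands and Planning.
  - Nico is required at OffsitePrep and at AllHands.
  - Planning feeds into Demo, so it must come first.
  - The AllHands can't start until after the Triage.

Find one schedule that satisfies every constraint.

Standup -> 4pm; Demo -> 3pm; Planning -> 2pm; OffsitePrep -> 2pm; AllHands -> 3pm; Triage -> 2pm

Checking: Triage(2pm) before AllHands(3pm); Planning(2pm) before Demo(3pm); OffsitePrep(2pm) before Standup(4pm); AllHands(3pm) != Planning(2pm); OffsitePrep(2pm) != AllHands(3pm); Demo(3pm) != Standup(4pm); Triage(2pm) != Demo(3pm).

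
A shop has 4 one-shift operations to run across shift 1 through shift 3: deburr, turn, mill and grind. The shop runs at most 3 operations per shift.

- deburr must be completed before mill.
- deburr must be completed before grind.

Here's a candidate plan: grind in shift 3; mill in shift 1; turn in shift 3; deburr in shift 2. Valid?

No — it violates: deburr must be completed before mill

deburr must be completed before grind — holds.
deburr must be completed before mill — violated.
The shop runs at most 3 operations per shift — holds.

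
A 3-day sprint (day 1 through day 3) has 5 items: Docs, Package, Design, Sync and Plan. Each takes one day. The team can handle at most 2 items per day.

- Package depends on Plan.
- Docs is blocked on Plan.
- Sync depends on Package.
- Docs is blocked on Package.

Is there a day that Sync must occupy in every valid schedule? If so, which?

Precedence pushes Sync to at least day 3.
So Sync is pinned to day 3.

day 3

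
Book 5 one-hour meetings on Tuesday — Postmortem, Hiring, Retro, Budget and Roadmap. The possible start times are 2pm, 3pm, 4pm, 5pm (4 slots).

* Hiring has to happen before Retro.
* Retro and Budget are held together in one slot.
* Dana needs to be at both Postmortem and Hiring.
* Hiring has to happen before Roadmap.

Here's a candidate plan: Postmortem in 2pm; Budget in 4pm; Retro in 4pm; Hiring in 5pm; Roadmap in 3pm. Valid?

Invalid. Hiring has to happen before Roadmap.

Dana needs to be at both Postmortem and Hiring — holds.
Retro and Budget are held together in one slot — holds.
Hiring has to happen before Roadmap — violated.
Hiring has to happen before Retro — violated.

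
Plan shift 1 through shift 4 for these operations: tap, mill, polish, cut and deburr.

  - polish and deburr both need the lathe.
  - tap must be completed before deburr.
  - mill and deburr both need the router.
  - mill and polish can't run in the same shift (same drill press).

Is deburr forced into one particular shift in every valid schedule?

deburr can be shift 2 (e.g. tap=shift 1; polish=shift 3; cut=shift 1; deburr=shift 2; mill=shift 1) or shift 3 (e.g. cut -> shift 1; deburr -> shift 3; polish -> shift 2; mill -> shift 1; tap -> shift 1).

No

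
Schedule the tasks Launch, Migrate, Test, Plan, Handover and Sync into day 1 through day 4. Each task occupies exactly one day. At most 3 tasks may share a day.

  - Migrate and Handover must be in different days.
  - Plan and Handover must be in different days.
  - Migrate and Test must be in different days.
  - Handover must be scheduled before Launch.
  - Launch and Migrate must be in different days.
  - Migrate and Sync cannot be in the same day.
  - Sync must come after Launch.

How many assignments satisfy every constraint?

Splitting on Launch: it can be day 2 (18), day 3 (18). Listing each branch's schedules as (Migrate, Test, Plan, Handover, Sync) by day number:
Launch=day 2: (3,1,2,1,4) (3,1,3,1,4) (3,1,4,1,4) (3,2,2,1,4) (3,2,3,1,4) (3,2,4,1,4) (3,4,2,1,4) (3,4,3,1,4) (3,4,4,1,4) (4,1,2,1,3) (4,1,3,1,3) (4,1,4,1,3) (4,2,2,1,3) (4,2,3,1,3) (4,2,4,1,3) (4,3,2,1,3) (4,3,3,1,3) (4,3,4,1,3) — 18.
Launch=day 3: (1,2,1,2,4) (1,2,3,2,4) (1,2,4,2,4) (1,3,1,2,4) (1,3,3,2,4) (1,3,4,2,4) (1,4,1,2,4) (1,4,3,2,4) (1,4,4,2,4) (2,1,2,1,4) (2,1,3,1,4) (2,1,4,1,4) (2,3,2,1,4) (2,3,3,1,4) (2,3,4,1,4) (2,4,2,1,4) (2,4,3,1,4) (2,4,4,1,4) — 18.
Summing: 18 + 18 = 36.

36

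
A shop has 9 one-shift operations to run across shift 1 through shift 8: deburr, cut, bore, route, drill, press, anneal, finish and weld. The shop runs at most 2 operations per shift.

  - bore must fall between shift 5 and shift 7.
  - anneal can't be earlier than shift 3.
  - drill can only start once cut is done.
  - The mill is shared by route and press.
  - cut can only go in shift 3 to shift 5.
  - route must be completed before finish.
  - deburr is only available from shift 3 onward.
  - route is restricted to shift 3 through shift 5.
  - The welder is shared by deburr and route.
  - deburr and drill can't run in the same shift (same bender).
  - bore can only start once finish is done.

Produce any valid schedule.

bore in shift 5, finish in shift 4, press in shift 1, drill in shift 6, deburr in shift 4, route in shift 3, cut in shift 3, weld in shift 1, anneal in shift 5

Checking: route(shift 3) before finish(shift 4); cut(shift 3) before drill(shift 6); finish(shift 4) before bore(shift 5); deburr(shift 4) != route(shift 3); deburr(shift 4) != drill(shift 6); route(shift 3) != press(shift 1); route=shift 3 in [shift 3,shift 5]; deburr=shift 4 in [shift 3,shift 8]; bore=shift 5 in [shift 5,shift 7]; cut=shift 3 in [shift 3,shift 5]; anneal=shift 5 in [shift 3,shift 8]; max 2 per shift (cap 2).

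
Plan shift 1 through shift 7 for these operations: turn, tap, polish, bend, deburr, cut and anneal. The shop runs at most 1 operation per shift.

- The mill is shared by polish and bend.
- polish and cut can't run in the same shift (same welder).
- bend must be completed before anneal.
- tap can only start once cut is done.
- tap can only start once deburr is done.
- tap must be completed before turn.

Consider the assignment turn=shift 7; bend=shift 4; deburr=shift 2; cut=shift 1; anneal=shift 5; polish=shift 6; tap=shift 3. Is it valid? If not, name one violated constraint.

The mill is shared by polish and bend — holds.
bend must be completed before anneal — holds.
tap can only start once cut is done — holds.
polish and cut can't run in the same shift (same welder) — holds.
tap must be completed before turn — holds.
tap can only start once deburr is done — holds.
The shop runs at most 1 operation per shift — holds.

Yes, all constraints hold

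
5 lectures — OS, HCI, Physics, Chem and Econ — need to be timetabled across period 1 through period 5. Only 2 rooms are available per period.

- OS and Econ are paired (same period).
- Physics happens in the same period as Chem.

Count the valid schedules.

60

Splitting on OS: it can be period 1 (12), period 2 (12), period 3 (12), period 4 (12), period 5 (12). Listing each branch's schedules as (HCI, Physics, Chem, Econ) by period number:
OS=period 1: (2,3,3,1) (2,4,4,1) (2,5,5,1) (3,2,2,1) (3,4,4,1) (3,5,5,1) (4,2,2,1) (4,3,3,1) (4,5,5,1) (5,2,2,1) (5,3,3,1) (5,4,4,1) — 12.
OS=period 2: (1,3,3,2) (1,4,4,2) (1,5,5,2) (3,1,1,2) (3,4,4,2) (3,5,5,2) (4,1,1,2) (4,3,3,2) (4,5,5,2) (5,1,1,2) (5,3,3,2) (5,4,4,2) — 12.
OS=period 3: (1,2,2,3) (1,4,4,3) (1,5,5,3) (2,1,1,3) (2,4,4,3) (2,5,5,3) (4,1,1,3) (4,2,2,3) (4,5,5,3) (5,1,1,3) (5,2,2,3) (5,4,4,3) — 12.
OS=period 4: (1,2,2,4) (1,3,3,4) (1,5,5,4) (2,1,1,4) (2,3,3,4) (2,5,5,4) (3,1,1,4) (3,2,2,4) (3,5,5,4) (5,1,1,4) (5,2,2,4) (5,3,3,4) — 12.
OS=period 5: (1,2,2,5) (1,3,3,5) (1,4,4,5) (2,1,1,5) (2,3,3,5) (2,4,4,5) (3,1,1,5) (3,2,2,5) (3,4,4,5) (4,1,1,5) (4,2,2,5) (4,3,3,5) — 12.
Summing: 12 + 12 + 12 + 12 + 12 = 60.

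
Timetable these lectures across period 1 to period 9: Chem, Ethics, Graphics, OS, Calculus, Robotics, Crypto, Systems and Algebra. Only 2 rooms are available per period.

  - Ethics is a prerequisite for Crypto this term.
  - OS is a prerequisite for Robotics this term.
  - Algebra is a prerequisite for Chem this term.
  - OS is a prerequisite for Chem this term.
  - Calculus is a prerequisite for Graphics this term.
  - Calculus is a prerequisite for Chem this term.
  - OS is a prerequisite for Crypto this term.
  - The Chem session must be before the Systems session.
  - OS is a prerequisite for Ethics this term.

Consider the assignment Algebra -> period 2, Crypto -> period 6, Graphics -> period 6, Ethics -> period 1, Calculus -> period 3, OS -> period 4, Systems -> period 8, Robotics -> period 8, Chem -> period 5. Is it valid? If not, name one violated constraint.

The Chem session must be before the Systems session — holds.
OS is a prerequisite for Crypto this term — holds.
OS is a prerequisite for Ethics this term — violated.
Calculus is a prerequisite for Chem this term — holds.
Algebra is a prerequisite for Chem this term — holds.
OS is a prerequisite for Robotics this term — holds.
Ethics is a prerequisite for Crypto this term — holds.
OS is a prerequisite for Chem this term — holds.
Calculus is a prerequisite for Graphics this term — holds.
Only 2 rooms are available per period — holds.

Invalid. OS is a prerequisite for Ethics this term.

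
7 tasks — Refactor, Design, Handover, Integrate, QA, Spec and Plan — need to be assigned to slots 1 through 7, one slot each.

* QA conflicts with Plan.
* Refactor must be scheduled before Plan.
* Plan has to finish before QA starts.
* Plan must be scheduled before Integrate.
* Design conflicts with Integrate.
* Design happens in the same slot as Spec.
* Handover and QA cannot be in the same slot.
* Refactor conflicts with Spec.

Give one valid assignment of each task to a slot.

Design in 2, Spec in 2, Refactor in 1, Integrate in 3, QA in 3, Plan in 2, Handover in 1

Checking: Refactor(1) before Plan(2); Plan(2) before Integrate(3); Plan(2) before QA(3); Handover(1) != QA(3); QA(3) != Plan(2); Design(2) != Integrate(3); Refactor(1) != Spec(2); Design = Spec = 2.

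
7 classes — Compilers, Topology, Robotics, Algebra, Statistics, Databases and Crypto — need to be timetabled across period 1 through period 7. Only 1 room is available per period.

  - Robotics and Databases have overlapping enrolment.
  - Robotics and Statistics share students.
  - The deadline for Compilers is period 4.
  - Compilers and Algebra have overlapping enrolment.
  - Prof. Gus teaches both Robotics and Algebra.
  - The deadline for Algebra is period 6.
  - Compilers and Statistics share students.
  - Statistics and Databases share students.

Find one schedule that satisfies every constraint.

Robotics=period 4; Algebra=period 2; Topology=period 3; Crypto=period 7; Compilers=period 1; Statistics=period 5; Databases=period 6

Checking: Robotics(period 4) != Algebra(period 2); Robotics(period 4) != Statistics(period 5); Robotics(period 4) != Databases(period 6); Statistics(period 5) != Databases(period 6); Compilers(period 1) != Algebra(period 2); Compilers(period 1) != Statistics(period 5); Compilers=period 1 in [period 1,period 4]; Algebra=period 2 in [period 1,period 6]; max 1 per period (cap 1).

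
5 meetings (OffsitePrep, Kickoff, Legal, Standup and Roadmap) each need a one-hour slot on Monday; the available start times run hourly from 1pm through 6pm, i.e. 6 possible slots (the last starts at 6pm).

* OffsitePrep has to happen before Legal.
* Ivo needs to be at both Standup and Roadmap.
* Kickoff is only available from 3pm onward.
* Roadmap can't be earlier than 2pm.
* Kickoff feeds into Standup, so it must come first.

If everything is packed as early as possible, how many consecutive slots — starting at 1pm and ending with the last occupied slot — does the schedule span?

The precedence chain requires at least 2 distinct slots.
Propagating the time windows through the other constraints, Standup can't land before 4pm — that is slot 4 counting from 1pm — so the schedule must run through at least 4 slots.
4 works (last occupied slot: 4pm): for example Kickoff=3pm; Legal=2pm; OffsitePrep=1pm; Roadmap=2pm; Standup=4pm.

4 slots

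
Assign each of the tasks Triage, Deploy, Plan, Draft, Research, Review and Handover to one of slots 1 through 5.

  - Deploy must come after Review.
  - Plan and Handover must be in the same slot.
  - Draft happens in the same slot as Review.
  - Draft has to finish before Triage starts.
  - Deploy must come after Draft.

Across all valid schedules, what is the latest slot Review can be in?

4

Downstream work caps Review at 4.
Review at 4 is achievable: Draft in 4, Deploy in 5, Review in 4, Handover in 1, Plan in 1, Triage in 5, Research in 1.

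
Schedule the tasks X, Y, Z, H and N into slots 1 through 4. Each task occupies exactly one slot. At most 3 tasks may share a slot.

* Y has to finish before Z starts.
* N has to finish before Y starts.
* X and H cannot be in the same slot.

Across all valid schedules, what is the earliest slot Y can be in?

Precedence pushes Y to at least 2; downstream work caps Y at 3.
Y at 2 is achievable: N in 1, H in 2, Y in 2, Z in 3, X in 1.

2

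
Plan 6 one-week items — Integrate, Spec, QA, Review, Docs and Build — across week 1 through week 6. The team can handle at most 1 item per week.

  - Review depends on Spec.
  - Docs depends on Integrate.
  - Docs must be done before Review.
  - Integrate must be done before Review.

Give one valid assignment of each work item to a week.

Docs -> week 2, Review -> week 4, Integrate -> week 1, Build -> week 6, QA -> week 5, Spec -> week 3

Checking: Integrate(week 1) before Review(week 4); Docs(week 2) before Review(week 4); Spec(week 3) before Review(week 4); Integrate(week 1) before Docs(week 2); max 1 per week (cap 1).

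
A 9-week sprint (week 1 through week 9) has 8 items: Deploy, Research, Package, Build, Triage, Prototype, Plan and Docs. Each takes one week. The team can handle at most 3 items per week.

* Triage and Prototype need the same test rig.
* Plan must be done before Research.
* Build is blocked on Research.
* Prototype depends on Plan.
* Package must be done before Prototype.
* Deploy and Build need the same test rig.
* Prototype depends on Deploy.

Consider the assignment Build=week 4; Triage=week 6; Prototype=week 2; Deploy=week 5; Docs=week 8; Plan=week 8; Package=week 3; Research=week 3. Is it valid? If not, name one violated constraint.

Package must be done before Prototype — violated.
Triage and Prototype need the same test rig — holds.
Deploy and Build need the same test rig — holds.
Build is blocked on Research — holds.
Prototype depends on Deploy — violated.
Plan must be done before Research — violated.
Prototype depends on Plan — violated.
The team can handle at most 3 items per week — holds.

No. Prototype depends on Plan is not satisfied.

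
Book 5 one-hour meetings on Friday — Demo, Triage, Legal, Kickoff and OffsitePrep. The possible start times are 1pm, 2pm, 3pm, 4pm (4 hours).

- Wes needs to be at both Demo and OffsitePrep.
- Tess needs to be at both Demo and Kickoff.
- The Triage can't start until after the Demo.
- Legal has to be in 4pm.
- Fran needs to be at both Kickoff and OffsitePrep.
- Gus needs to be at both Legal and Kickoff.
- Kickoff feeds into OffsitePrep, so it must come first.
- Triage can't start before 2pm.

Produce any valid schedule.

Demo in 1pm, Triage in 2pm, OffsitePrep in 3pm, Legal in 4pm, Kickoff in 2pm

Checking: Kickoff(2pm) before OffsitePrep(3pm); Demo(1pm) before Triage(2pm); Kickoff(2pm) != OffsitePrep(3pm); Demo(1pm) != Kickoff(2pm); Demo(1pm) != OffsitePrep(3pm); Legal(4pm) != Kickoff(2pm); Triage=2pm in [2pm,4pm]; Legal=4pm in [4pm,4pm].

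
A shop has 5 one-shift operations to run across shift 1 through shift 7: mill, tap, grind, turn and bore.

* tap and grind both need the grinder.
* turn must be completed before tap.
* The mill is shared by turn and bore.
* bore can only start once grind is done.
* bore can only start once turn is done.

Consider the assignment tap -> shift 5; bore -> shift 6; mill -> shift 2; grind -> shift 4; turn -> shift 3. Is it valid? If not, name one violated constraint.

Yes

bore can only start once grind is done — holds.
tap and grind both need the grinder — holds.
The mill is shared by turn and bore — holds.
turn must be completed before tap — holds.
bore can only start once turn is done — holds.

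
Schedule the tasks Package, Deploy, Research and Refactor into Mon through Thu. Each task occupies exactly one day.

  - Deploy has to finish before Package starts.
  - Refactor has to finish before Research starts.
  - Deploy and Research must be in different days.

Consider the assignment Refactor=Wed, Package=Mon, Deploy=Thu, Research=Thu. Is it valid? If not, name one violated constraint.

No. Deploy has to finish before Package starts is not satisfied.

Deploy has to finish before Package starts — violated.
Deploy and Research must be in different days — violated.
Refactor has to finish before Research starts — holds.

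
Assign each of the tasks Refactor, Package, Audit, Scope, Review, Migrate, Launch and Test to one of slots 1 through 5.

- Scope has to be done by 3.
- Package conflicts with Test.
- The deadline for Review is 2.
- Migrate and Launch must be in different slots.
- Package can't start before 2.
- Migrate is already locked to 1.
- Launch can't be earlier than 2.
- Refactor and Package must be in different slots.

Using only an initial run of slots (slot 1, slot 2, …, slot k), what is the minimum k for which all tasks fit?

Package can't be placed before 2, so the schedule must run through at least slot 2.
2 works (last occupied slot: 2): for example Package -> 2, Test -> 1, Review -> 1, Scope -> 1, Launch -> 2, Refactor -> 1, Migrate -> 1, Audit -> 1.

2 slots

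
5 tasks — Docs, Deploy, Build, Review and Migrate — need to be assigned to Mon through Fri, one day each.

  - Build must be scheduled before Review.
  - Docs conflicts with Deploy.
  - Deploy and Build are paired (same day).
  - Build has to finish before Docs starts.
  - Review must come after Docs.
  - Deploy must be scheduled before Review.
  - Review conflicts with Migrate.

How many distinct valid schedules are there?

40

Splitting on Docs: it can be Tue (12), Wed (16), Thu (12). Listing each branch's schedules as (Deploy, Build, Review, Migrate):
Docs=Tue: (Mon,Mon,Wed,Mon) (Mon,Mon,Wed,Tue) (Mon,Mon,Wed,Thu) (Mon,Mon,Wed,Fri) (Mon,Mon,Thu,Mon) (Mon,Mon,Thu,Tue) (Mon,Mon,Thu,Wed) (Mon,Mon,Thu,Fri) (Mon,Mon,Fri,Mon) (Mon,Mon,Fri,Tue) (Mon,Mon,Fri,Wed) (Mon,Mon,Fri,Thu) — 12.
Docs=Wed: (Mon,Mon,Thu,Mon) (Mon,Mon,Thu,Tue) (Mon,Mon,Thu,Wed) (Mon,Mon,Thu,Fri) (Mon,Mon,Fri,Mon) (Mon,Mon,Fri,Tue) (Mon,Mon,Fri,Wed) (Mon,Mon,Fri,Thu) (Tue,Tue,Thu,Mon) (Tue,Tue,Thu,Tue) (Tue,Tue,Thu,Wed) (Tue,Tue,Thu,Fri) (Tue,Tue,Fri,Mon) (Tue,Tue,Fri,Tue) (Tue,Tue,Fri,Wed) (Tue,Tue,Fri,Thu) — 16.
Docs=Thu: (Mon,Mon,Fri,Mon) (Mon,Mon,Fri,Tue) (Mon,Mon,Fri,Wed) (Mon,Mon,Fri,Thu) (Tue,Tue,Fri,Mon) (Tue,Tue,Fri,Tue) (Tue,Tue,Fri,Wed) (Tue,Tue,Fri,Thu) (Wed,Wed,Fri,Mon) (Wed,Wed,Fri,Tue) (Wed,Wed,Fri,Wed) (Wed,Wed,Fri,Thu) — 12.
Summing: 12 + 16 + 12 = 40.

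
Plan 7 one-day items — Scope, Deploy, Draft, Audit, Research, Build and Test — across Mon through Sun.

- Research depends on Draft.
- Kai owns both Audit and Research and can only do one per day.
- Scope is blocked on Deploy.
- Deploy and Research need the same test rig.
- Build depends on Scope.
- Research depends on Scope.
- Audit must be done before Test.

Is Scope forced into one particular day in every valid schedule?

Scope can be Tue (e.g. Audit=Mon, Build=Wed, Deploy=Mon, Scope=Tue, Research=Wed, Draft=Mon, Test=Tue) or Wed (e.g. Build in Thu; Scope in Wed; Deploy in Mon; Test in Tue; Research in Thu; Audit in Mon; Draft in Mon).

No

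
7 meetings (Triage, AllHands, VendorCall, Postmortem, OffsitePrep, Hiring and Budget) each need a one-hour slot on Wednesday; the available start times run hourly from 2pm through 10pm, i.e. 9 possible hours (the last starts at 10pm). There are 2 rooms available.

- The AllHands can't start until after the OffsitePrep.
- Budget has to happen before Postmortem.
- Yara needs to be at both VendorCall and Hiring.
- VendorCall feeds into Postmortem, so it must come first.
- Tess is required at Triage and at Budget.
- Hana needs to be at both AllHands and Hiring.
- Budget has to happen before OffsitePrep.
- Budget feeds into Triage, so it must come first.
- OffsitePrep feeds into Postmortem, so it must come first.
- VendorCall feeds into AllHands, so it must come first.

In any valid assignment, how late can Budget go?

Downstream work caps Budget at 8pm.
Budget at 8pm is achievable: OffsitePrep -> 9pm, Hiring -> 3pm, VendorCall -> 2pm, AllHands -> 10pm, Postmortem -> 10pm, Triage -> 9pm, Budget -> 8pm.

8pm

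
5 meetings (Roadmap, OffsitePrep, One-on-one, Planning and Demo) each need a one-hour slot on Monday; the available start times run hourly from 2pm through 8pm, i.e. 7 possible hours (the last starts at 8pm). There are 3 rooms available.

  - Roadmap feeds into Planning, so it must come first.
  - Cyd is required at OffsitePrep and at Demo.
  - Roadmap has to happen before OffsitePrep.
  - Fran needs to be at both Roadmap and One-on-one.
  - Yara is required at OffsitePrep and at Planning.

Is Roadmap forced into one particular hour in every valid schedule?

Roadmap can be 2pm (e.g. Planning=4pm, Roadmap=2pm, OffsitePrep=3pm, One-on-one=3pm, Demo=2pm) or 3pm (e.g. Roadmap=3pm; One-on-one=2pm; OffsitePrep=4pm; Demo=2pm; Planning=5pm).

No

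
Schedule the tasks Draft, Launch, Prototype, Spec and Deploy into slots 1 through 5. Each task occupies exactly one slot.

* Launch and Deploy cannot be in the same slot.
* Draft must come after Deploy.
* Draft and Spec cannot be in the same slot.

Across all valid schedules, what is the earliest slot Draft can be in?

2

Precedence pushes Draft to at least 2.
Draft at 2 is achievable: Spec -> 1; Prototype -> 1; Deploy -> 1; Draft -> 2; Launch -> 2.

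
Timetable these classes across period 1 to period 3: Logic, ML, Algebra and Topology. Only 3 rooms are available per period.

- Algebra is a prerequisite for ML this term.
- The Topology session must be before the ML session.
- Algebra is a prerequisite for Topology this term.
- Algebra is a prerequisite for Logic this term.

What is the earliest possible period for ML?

Precedence pushes ML to at least period 3.
ML at period 3 is achievable: Logic in period 2, Algebra in period 1, ML in period 3, Topology in period 2.

period 3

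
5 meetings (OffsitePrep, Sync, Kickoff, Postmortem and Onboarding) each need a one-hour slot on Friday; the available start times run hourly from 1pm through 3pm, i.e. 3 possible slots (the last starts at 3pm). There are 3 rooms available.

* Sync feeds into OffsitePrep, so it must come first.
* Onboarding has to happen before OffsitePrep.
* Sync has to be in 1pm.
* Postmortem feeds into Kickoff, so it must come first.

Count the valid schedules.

9

Splitting on OffsitePrep: it can be 2pm (3), 3pm (6). Listing each branch's schedules as (Sync, Kickoff, Postmortem, Onboarding):
OffsitePrep=2pm: (1pm,2pm,1pm,1pm) (1pm,3pm,1pm,1pm) (1pm,3pm,2pm,1pm) — 3.
OffsitePrep=3pm: (1pm,2pm,1pm,1pm) (1pm,2pm,1pm,2pm) (1pm,3pm,1pm,1pm) (1pm,3pm,1pm,2pm) (1pm,3pm,2pm,1pm) (1pm,3pm,2pm,2pm) — 6.
Summing: 3 + 6 = 9.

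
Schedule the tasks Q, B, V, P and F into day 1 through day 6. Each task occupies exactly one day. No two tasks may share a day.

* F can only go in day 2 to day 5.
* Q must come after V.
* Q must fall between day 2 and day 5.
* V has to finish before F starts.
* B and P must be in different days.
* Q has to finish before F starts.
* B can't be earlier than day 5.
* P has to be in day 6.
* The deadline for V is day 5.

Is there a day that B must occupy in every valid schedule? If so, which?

day 5

B's window is day 5–day 6.
P is fixed at day 6, and B can't share a day with P.
So B must be day 5.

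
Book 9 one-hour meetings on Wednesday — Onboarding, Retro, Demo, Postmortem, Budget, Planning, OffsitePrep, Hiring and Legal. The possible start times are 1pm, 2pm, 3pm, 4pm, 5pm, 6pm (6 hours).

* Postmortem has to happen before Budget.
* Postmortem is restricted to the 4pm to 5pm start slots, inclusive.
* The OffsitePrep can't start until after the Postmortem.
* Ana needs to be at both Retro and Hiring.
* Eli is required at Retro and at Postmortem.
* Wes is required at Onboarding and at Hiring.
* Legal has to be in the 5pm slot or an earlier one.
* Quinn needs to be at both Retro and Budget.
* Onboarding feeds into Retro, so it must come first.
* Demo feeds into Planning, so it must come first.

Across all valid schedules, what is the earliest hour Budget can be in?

5pm

Precedence pushes Budget to at least 5pm.
Budget at 5pm is achievable: Legal=1pm; Hiring=3pm; Onboarding=1pm; Postmortem=4pm; OffsitePrep=5pm; Budget=5pm; Retro=2pm; Planning=2pm; Demo=1pm.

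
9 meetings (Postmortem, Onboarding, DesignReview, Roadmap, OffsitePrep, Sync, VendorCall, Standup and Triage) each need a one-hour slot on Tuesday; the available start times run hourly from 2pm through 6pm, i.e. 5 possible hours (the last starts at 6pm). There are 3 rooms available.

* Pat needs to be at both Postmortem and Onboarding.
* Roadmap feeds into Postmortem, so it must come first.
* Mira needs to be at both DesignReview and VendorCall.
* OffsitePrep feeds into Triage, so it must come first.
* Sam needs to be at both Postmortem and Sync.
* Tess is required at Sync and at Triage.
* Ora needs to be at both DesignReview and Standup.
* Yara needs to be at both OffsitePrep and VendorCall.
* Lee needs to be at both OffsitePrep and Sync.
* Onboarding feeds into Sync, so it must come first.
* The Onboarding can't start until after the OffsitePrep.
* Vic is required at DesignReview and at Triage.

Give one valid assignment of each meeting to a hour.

Sync -> 5pm, DesignReview -> 2pm, Triage -> 3pm, Standup -> 4pm, Roadmap -> 2pm, Postmortem -> 4pm, Onboarding -> 3pm, VendorCall -> 3pm, OffsitePrep -> 2pm

Checking: Roadmap(2pm) before Postmortem(4pm); Onboarding(3pm) before Sync(5pm); OffsitePrep(2pm) before Onboarding(3pm); OffsitePrep(2pm) before Triage(3pm); OffsitePrep(2pm) != Sync(5pm); DesignReview(2pm) != VendorCall(3pm); DesignReview(2pm) != Triage(3pm); Postmortem(4pm) != Onboarding(3pm); DesignReview(2pm) != Standup(4pm); OffsitePrep(2pm) != VendorCall(3pm); Sync(5pm) != Triage(3pm); Postmortem(4pm) != Sync(5pm); max 3 per hour (cap 3).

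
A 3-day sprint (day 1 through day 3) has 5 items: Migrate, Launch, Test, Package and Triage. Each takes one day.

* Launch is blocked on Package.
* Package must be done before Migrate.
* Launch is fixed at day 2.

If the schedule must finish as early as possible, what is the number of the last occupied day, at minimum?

2

The precedence chain requires at least 2 distinct days.
2 works (last occupied day: day 2): for example Migrate -> day 2; Launch -> day 2; Package -> day 1; Triage -> day 1; Test -> day 1.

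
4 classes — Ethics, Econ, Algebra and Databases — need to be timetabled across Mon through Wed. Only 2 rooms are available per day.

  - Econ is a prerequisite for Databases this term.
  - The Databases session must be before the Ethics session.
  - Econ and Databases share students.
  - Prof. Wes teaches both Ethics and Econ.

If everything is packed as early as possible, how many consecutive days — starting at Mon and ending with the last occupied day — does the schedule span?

The precedence chain requires at least 3 distinct days.
With at most 2 per day and 4 classes, at least 2 days are needed.
3 works (last occupied day: Wed): for example Databases -> Tue; Ethics -> Wed; Algebra -> Mon; Econ -> Mon.

3 days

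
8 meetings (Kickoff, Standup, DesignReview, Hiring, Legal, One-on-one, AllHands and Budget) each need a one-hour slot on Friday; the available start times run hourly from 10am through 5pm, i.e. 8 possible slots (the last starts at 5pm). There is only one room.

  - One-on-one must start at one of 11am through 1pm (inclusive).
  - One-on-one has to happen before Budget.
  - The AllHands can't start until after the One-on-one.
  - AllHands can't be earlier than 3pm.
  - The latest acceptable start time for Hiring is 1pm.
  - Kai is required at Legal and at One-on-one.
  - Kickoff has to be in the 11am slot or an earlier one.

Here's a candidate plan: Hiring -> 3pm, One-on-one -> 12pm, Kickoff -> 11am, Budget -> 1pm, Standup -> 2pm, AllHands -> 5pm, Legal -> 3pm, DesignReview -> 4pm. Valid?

The AllHands can't start until after the One-on-one — holds.
Kickoff has to be in the 11am slot or an earlier one — holds.
There is only one room — violated.
AllHands can't be earlier than 3pm — holds.
One-on-one has to happen before Budget — holds.
Kai is required at Legal and at One-on-one — holds.
One-on-one must start at one of 11am through 1pm (inclusive) — holds.
The latest acceptable start time for Hiring is 1pm — violated.

Invalid. The latest acceptable start time for Hiring is 1pm.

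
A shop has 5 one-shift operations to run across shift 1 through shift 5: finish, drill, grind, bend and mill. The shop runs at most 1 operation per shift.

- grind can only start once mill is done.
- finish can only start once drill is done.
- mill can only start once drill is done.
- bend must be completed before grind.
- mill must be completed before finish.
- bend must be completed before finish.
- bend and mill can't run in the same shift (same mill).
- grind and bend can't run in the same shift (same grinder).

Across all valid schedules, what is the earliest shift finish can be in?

Precedence pushes finish to at least shift 3.
finish at shift 4 is achievable: grind -> shift 5, bend -> shift 3, finish -> shift 4, drill -> shift 1, mill -> shift 2.
Nothing earlier works — the conflict and capacity constraints rule out every shift before shift 4.

shift 4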